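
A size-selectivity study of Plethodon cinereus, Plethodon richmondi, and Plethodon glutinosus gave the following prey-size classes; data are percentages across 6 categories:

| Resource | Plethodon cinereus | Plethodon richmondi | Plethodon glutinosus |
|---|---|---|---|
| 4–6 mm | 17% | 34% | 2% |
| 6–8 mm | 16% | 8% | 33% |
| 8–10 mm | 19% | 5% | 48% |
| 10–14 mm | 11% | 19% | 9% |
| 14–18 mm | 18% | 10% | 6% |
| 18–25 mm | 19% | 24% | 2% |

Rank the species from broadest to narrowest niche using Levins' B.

Convert percentages to proportions (divide by 100).
Σp_cineᵢ² = 0.17² + 0.16² + 0.19² + 0.11² + 0.18² + 0.19² = 0.0289 + 0.0256 + 0.0361 + 0.0121 + 0.0324 + 0.0361 = 0.1712
B_cine = 1 / 0.1712 = 5.8411
Σp_richᵢ² = 0.34² + 0.08² + 0.05² + 0.19² + 0.10² + 0.24² = 0.1156 + 0.0064 + 0.0025 + 0.0361 + 0.0100 + 0.0576 = 0.2282
B_rich = 1 / 0.2282 = 4.3821
Σp_glutᵢ² = 0.02² + 0.33² + 0.48² + 0.09² + 0.06² + 0.02² = 0.0004 + 0.1089 + 0.2304 + 0.0081 + 0.0036 + 0.0004 = 0.3518
B_glut = 1 / 0.3518 = 2.8425
Ranking by B (broadest → narrowest): Plethodon cinereus (5.84) > Plethodon richmondi (4.38) > Plethodon glutinosus (2.84)

Plethodon cinereus > Plethodon richmondi > Plethodon glutinosus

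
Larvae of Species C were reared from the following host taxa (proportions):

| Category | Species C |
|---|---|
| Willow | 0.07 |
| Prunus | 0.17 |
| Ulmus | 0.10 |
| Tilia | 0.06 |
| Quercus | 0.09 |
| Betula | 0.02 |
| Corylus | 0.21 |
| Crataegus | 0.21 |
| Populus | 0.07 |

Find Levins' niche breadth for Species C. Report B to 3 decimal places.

6.711

Σpᵢ² = 0.07² + 0.17² + 0.10² + 0.06² + 0.09² + 0.02² + 0.21² + 0.21² + 0.07² = 0.0049 + 0.0289 + 0.0100 + 0.0036 + 0.0081 + 0.0004 + 0.0441 + 0.0441 + 0.0049 = 0.1490
B = 1 / 0.1490 = 6.71141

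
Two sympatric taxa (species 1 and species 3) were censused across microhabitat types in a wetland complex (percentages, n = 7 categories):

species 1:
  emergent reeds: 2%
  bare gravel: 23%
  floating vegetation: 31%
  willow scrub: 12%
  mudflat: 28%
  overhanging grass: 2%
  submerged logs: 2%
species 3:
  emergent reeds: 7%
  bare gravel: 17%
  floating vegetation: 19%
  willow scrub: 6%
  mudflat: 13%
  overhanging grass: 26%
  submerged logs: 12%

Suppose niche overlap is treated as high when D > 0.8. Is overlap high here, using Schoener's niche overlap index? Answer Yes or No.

Convert percentages to proportions (divide by 100).
Σ|p₁ᵢ − p₂ᵢ| = 0.05 + 0.06 + 0.12 + 0.06 + 0.15 + 0.24 + 0.10 = 0.78
D = 1 − ½ × 0.78 = 1 − 0.390 = 0.6100
D = 0.6100 < 0.8 → No.

No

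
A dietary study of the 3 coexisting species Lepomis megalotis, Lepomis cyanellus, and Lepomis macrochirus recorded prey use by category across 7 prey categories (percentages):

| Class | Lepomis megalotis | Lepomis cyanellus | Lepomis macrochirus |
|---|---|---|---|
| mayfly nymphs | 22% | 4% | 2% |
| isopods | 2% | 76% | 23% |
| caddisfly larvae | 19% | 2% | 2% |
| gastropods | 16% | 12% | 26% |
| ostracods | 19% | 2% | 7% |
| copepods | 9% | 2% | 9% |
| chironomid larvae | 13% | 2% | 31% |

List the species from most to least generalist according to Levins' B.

Lepomis megalotis > Lepomis macrochirus > Lepomis cyanellus

Convert percentages to proportions (divide by 100).
Σp_megaᵢ² = 0.22² + 0.02² + 0.19² + 0.16² + 0.19² + 0.09² + 0.13² = 0.0484 + 0.0004 + 0.0361 + 0.0256 + 0.0361 + 0.0081 + 0.0169 = 0.1716
B_mega = 1 / 0.1716 = 5.8275
Σp_cyanᵢ² = 0.04² + 0.76² + 0.02² + 0.12² + 0.02² + 0.02² + 0.02² = 0.0016 + 0.5776 + 0.0004 + 0.0144 + 0.0004 + 0.0004 + 0.0004 = 0.5952
B_cyan = 1 / 0.5952 = 1.6801
Σp_macrᵢ² = 0.02² + 0.23² + 0.02² + 0.26² + 0.07² + 0.09² + 0.31² = 0.0004 + 0.0529 + 0.0004 + 0.0676 + 0.0049 + 0.0081 + 0.0961 = 0.2304
B_macr = 1 / 0.2304 = 4.3403
Ranking by B (broadest → narrowest): Lepomis megalotis (5.83) > Lepomis macrochirus (4.34) > Lepomis cyanellus (1.68)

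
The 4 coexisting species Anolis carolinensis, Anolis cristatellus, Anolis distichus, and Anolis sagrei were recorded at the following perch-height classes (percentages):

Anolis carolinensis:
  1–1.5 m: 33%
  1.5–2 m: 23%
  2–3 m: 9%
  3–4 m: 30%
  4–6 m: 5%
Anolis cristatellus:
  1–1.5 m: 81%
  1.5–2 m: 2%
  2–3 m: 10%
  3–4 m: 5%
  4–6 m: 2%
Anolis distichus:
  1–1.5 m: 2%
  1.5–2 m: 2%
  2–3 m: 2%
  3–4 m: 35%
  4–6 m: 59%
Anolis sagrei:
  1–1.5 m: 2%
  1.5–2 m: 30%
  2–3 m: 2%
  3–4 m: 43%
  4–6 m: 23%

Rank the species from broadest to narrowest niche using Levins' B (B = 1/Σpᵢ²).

Convert percentages to proportions (divide by 100).
Σp_caroᵢ² = 0.33² + 0.23² + 0.09² + 0.30² + 0.05² = 0.1089 + 0.0529 + 0.0081 + 0.0900 + 0.0025 = 0.2624
B_caro = 1 / 0.2624 = 3.8110
Σp_crisᵢ² = 0.81² + 0.02² + 0.10² + 0.05² + 0.02² = 0.6561 + 0.0004 + 0.0100 + 0.0025 + 0.0004 = 0.6694
B_cris = 1 / 0.6694 = 1.4939
Σp_distᵢ² = 0.02² + 0.02² + 0.02² + 0.35² + 0.59² = 0.0004 + 0.0004 + 0.0004 + 0.1225 + 0.3481 = 0.4718
B_dist = 1 / 0.4718 = 2.1195
Σp_sagrᵢ² = 0.02² + 0.30² + 0.02² + 0.43² + 0.23² = 0.0004 + 0.0900 + 0.0004 + 0.1849 + 0.0529 = 0.3286
B_sagr = 1 / 0.3286 = 3.0432
Ranking by B (broadest → narrowest): Anolis carolinensis (3.81) > Anolis sagrei (3.04) > Anolis distichus (2.12) > Anolis cristatellus (1.49)

Anolis carolinensis > Anolis sagrei > Anolis distichus > Anolis cristatellus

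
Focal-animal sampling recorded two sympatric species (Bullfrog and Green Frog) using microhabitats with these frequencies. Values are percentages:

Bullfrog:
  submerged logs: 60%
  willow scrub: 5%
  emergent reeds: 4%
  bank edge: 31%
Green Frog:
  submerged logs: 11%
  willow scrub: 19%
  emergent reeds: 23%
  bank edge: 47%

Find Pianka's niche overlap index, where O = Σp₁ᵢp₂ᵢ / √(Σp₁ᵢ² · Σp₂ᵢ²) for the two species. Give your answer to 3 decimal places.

0.599

Convert percentages to proportions (divide by 100).
Σ p₁ᵢp₂ᵢ = 0.0660 + 0.0095 + 0.0092 + 0.1457 = 0.2304
Σp_1ᵢ² = 0.60² + 0.05² + 0.04² + 0.31² = 0.3600 + 0.0025 + 0.0016 + 0.0961 = 0.4602
Σp_2ᵢ² = 0.11² + 0.19² + 0.23² + 0.47² = 0.0121 + 0.0361 + 0.0529 + 0.2209 = 0.3220
O = 0.2304 / √(0.4602 × 0.3220) = 0.2304 / 0.384947 = 0.59852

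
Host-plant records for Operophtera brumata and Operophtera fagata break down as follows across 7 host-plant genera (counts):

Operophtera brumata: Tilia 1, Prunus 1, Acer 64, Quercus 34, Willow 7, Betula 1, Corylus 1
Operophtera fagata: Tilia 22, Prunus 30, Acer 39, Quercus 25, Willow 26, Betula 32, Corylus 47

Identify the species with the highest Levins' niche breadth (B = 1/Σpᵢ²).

Operophtera fagata

Proportions for Operophtera brumata (n=109): 1/109=0.0092, 1/109=0.0092, 64/109=0.5872, 34/109=0.3119, 7/109=0.0642, 1/109=0.0092, 1/109=0.0092
Proportions for Operophtera fagata (n=221): 22/221=0.0995, 30/221=0.1357, 39/221=0.1765, 25/221=0.1131, 26/221=0.1176, 32/221=0.1448, 47/221=0.2127
Σp_brumᵢ² = 0.0092² + 0.0092² + 0.5872² + 0.3119² + 0.0642² + 0.0092² + 0.0092² = 0.000085 + 0.000085 + 0.344804 + 0.097282 + 0.004122 + 0.000085 + 0.000085 = 0.446548
B_brum = 1 / 0.446548 = 2.2394
Σp_fagaᵢ² = 0.0995² + 0.1357² + 0.1765² + 0.1131² + 0.1176² + 0.1448² + 0.2127² = 0.009900 + 0.018414 + 0.031152 + 0.012792 + 0.013830 + 0.020967 + 0.045241 = 0.152296
B_faga = 1 / 0.152296 = 6.5662
Highest B → broadest niche (most generalist): Operophtera fagata (B = 6.57).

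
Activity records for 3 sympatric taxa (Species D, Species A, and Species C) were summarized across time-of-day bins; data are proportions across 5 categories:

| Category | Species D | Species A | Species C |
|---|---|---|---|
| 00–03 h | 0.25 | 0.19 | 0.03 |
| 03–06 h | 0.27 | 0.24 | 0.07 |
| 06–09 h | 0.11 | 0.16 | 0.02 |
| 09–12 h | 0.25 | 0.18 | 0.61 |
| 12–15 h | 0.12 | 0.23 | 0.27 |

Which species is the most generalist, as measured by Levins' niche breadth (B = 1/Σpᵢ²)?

Species A

Σp_Dᵢ² = 0.25² + 0.27² + 0.11² + 0.25² + 0.12² = 0.0625 + 0.0729 + 0.0121 + 0.0625 + 0.0144 = 0.2244
B_D = 1 / 0.2244 = 4.4563
Σp_Aᵢ² = 0.19² + 0.24² + 0.16² + 0.18² + 0.23² = 0.0361 + 0.0576 + 0.0256 + 0.0324 + 0.0529 = 0.2046
B_A = 1 / 0.2046 = 4.8876
Σp_Cᵢ² = 0.03² + 0.07² + 0.02² + 0.61² + 0.27² = 0.0009 + 0.0049 + 0.0004 + 0.3721 + 0.0729 = 0.4512
B_C = 1 / 0.4512 = 2.2163
Highest B → broadest niche (most generalist): Species A (B = 4.89).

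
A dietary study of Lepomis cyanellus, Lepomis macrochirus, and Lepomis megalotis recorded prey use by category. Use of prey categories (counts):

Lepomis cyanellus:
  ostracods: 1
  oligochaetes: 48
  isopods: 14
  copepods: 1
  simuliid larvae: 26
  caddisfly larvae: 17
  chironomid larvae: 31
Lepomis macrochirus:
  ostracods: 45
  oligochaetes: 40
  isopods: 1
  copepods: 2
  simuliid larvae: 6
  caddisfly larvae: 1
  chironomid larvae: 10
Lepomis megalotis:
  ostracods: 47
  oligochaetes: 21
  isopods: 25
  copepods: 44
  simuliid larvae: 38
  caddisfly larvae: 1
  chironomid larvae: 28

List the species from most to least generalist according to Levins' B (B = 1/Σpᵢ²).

Proportions for Lepomis cyanellus (n=138): 1/138=0.0072, 48/138=0.3478, 14/138=0.1014, 1/138=0.0072, 26/138=0.1884, 17/138=0.1232, 31/138=0.2246
Proportions for Lepomis macrochirus (n=105): 45/105=0.4286, 40/105=0.3810, 1/105=0.0095, 2/105=0.0190, 6/105=0.0571, 1/105=0.0095, 10/105=0.0952
Proportions for Lepomis megalotis (n=204): 47/204=0.2304, 21/204=0.1029, 25/204=0.1225, 44/204=0.2157, 38/204=0.1863, 1/204=0.0049, 28/204=0.1373
Σp_cyanᵢ² = 0.0072² + 0.3478² + 0.1014² + 0.0072² + 0.1884² + 0.1232² + 0.2246² = 0.000052 + 0.120965 + 0.010282 + 0.000052 + 0.035495 + 0.015178 + 0.050445 = 0.232469
B_cyan = 1 / 0.232469 = 4.3016
Σp_macrᵢ² = 0.4286² + 0.3810² + 0.0095² + 0.0190² + 0.0571² + 0.0095² + 0.0952² = 0.183698 + 0.145161 + 0.000090 + 0.000361 + 0.003260 + 0.000090 + 0.009063 = 0.341723
B_macr = 1 / 0.341723 = 2.9263
Σp_megaᵢ² = 0.2304² + 0.1029² + 0.1225² + 0.2157² + 0.1863² + 0.0049² + 0.1373² = 0.053084 + 0.010588 + 0.015006 + 0.046526 + 0.034708 + 0.000024 + 0.018851 = 0.178787
B_mega = 1 / 0.178787 = 5.5932
Ranking by B (broadest → narrowest): Lepomis megalotis (5.59) > Lepomis cyanellus (4.30) > Lepomis macrochirus (2.93)

Lepomis megalotis > Lepomis cyanellus > Lepomis macrochirus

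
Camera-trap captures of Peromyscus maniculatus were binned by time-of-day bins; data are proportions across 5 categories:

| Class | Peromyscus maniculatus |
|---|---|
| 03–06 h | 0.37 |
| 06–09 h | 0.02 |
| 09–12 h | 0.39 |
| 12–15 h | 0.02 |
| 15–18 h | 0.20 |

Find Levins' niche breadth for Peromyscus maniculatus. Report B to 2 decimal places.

Σpᵢ² = 0.37² + 0.02² + 0.39² + 0.02² + 0.20² = 0.1369 + 0.0004 + 0.1521 + 0.0004 + 0.0400 = 0.3298
B = 1 / 0.3298 = 3.0321

3.03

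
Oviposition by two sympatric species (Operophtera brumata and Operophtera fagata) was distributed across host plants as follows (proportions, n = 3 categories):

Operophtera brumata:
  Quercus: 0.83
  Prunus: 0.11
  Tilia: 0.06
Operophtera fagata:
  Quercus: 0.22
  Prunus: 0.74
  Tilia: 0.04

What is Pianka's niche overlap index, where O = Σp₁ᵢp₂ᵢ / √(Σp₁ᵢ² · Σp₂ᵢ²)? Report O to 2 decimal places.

0.41

Σ p₁ᵢp₂ᵢ = 0.1826 + 0.0814 + 0.0024 = 0.2664
Σp_1ᵢ² = 0.83² + 0.11² + 0.06² = 0.6889 + 0.0121 + 0.0036 = 0.7046
Σp_2ᵢ² = 0.22² + 0.74² + 0.04² = 0.0484 + 0.5476 + 0.0016 = 0.5976
O = 0.2664 / √(0.7046 × 0.5976) = 0.2664 / 0.64890 = 0.4105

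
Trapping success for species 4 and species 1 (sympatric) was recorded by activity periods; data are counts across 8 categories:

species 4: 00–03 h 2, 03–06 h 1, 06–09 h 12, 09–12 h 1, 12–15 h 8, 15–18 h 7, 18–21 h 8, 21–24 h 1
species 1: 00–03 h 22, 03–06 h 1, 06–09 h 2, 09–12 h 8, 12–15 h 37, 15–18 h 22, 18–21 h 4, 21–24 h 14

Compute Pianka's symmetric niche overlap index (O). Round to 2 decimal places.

0.62

Proportions for species 4 (n=40): 2/40=0.0500, 1/40=0.0250, 12/40=0.3000, 1/40=0.0250, 8/40=0.2000, 7/40=0.1750, 8/40=0.2000, 1/40=0.0250
Proportions for species 1 (n=110): 22/110=0.2000, 1/110=0.0091, 2/110=0.0182, 8/110=0.0727, 37/110=0.3364, 22/110=0.2000, 4/110=0.0364, 14/110=0.1273
Σ p₁ᵢp₂ᵢ = 0.010000 + 0.000228 + 0.005460 + 0.001818 + 0.067280 + 0.035000 + 0.007280 + 0.003183 = 0.130249
Σp_1ᵢ² = 0.0500² + 0.0250² + 0.3000² + 0.0250² + 0.2000² + 0.1750² + 0.2000² + 0.0250² = 0.002500 + 0.000625 + 0.090000 + 0.000625 + 0.040000 + 0.030625 + 0.040000 + 0.000625 = 0.205000
Σp_2ᵢ² = 0.2000² + 0.0091² + 0.0182² + 0.0727² + 0.3364² + 0.2000² + 0.0364² + 0.1273² = 0.040000 + 0.000083 + 0.000331 + 0.005285 + 0.113165 + 0.040000 + 0.001325 + 0.016205 = 0.216394
O = 0.130249 / √(0.205000 × 0.216394) = 0.130249 / 0.2106200 = 0.6184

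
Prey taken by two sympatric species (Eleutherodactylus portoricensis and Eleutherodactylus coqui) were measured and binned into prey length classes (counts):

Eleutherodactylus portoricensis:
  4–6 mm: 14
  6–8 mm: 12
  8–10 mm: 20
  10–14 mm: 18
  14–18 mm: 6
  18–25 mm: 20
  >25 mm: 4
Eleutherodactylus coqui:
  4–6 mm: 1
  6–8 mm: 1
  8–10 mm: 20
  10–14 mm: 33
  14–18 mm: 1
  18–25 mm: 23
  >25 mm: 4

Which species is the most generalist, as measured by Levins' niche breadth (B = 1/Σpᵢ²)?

Eleutherodactylus portoricensis

Proportions for Eleutherodactylus portoricensis (n=94): 14/94=0.1489, 12/94=0.1277, 20/94=0.2128, 18/94=0.1915, 6/94=0.0638, 20/94=0.2128, 4/94=0.0426
Proportions for Eleutherodactylus coqui (n=83): 1/83=0.0120, 1/83=0.0120, 20/83=0.2410, 33/83=0.3976, 1/83=0.0120, 23/83=0.2771, 4/83=0.0482
Σp_portᵢ² = 0.1489² + 0.1277² + 0.2128² + 0.1915² + 0.0638² + 0.2128² + 0.0426² = 0.022171 + 0.016307 + 0.045284 + 0.036672 + 0.004070 + 0.045284 + 0.001815 = 0.171603
B_port = 1 / 0.171603 = 5.8274
Σp_coquᵢ² = 0.0120² + 0.0120² + 0.2410² + 0.3976² + 0.0120² + 0.2771² + 0.0482² = 0.000144 + 0.000144 + 0.058081 + 0.158086 + 0.000144 + 0.076784 + 0.002323 = 0.295706
B_coqu = 1 / 0.295706 = 3.3817
Highest B → broadest niche (most generalist): Eleutherodactylus portoricensis (B = 5.83).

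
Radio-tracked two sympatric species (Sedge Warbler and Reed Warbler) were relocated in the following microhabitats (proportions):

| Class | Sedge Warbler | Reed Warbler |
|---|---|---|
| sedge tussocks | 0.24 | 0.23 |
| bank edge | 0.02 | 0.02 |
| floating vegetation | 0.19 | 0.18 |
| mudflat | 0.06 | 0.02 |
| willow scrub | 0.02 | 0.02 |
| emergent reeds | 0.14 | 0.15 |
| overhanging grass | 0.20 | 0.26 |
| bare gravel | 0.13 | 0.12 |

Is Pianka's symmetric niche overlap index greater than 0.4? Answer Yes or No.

Yes

Σ p₁ᵢp₂ᵢ = 0.0552 + 0.0004 + 0.0342 + 0.0012 + 0.0004 + 0.0210 + 0.0520 + 0.0156 = 0.1800
Σp_1ᵢ² = 0.24² + 0.02² + 0.19² + 0.06² + 0.02² + 0.14² + 0.20² + 0.13² = 0.0576 + 0.0004 + 0.0361 + 0.0036 + 0.0004 + 0.0196 + 0.0400 + 0.0169 = 0.1746
Σp_2ᵢ² = 0.23² + 0.02² + 0.18² + 0.02² + 0.02² + 0.15² + 0.26² + 0.12² = 0.0529 + 0.0004 + 0.0324 + 0.0004 + 0.0004 + 0.0225 + 0.0676 + 0.0144 = 0.1910
O = 0.1800 / √(0.1746 × 0.1910) = 0.1800 / 0.18262 = 0.9857
O = 0.9857 > 0.4 → Yes.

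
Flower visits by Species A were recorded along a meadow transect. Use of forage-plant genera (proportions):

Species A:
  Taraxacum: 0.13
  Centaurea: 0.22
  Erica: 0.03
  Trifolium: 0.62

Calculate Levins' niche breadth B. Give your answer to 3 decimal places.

2.219

Σpᵢ² = 0.13² + 0.22² + 0.03² + 0.62² = 0.0169 + 0.0484 + 0.0009 + 0.3844 = 0.4506
B = 1 / 0.4506 = 2.21926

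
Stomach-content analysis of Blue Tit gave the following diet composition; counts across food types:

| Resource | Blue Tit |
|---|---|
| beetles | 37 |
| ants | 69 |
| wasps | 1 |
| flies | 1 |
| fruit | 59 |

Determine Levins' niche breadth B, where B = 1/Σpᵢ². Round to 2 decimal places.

2.90

Proportions for Blue Tit (n=167): 37/167=0.2216, 69/167=0.4132, 1/167=0.0060, 1/167=0.0060, 59/167=0.3533
Σpᵢ² = 0.2216² + 0.4132² + 0.0060² + 0.0060² + 0.3533² = 0.049107 + 0.170734 + 0.000036 + 0.000036 + 0.124821 = 0.344734
B = 1 / 0.344734 = 2.9008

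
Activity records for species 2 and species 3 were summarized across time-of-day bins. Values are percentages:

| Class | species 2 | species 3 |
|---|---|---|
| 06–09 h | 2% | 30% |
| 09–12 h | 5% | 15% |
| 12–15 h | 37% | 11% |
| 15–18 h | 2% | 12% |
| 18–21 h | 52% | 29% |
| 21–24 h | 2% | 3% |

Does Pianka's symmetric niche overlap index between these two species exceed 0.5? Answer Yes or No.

Yes

Convert percentages to proportions (divide by 100).
Σ p₁ᵢp₂ᵢ = 0.0060 + 0.0075 + 0.0407 + 0.0024 + 0.1508 + 0.0006 = 0.2080
Σp_1ᵢ² = 0.02² + 0.05² + 0.37² + 0.02² + 0.52² + 0.02² = 0.0004 + 0.0025 + 0.1369 + 0.0004 + 0.2704 + 0.0004 = 0.4110
Σp_2ᵢ² = 0.30² + 0.15² + 0.11² + 0.12² + 0.29² + 0.03² = 0.0900 + 0.0225 + 0.0121 + 0.0144 + 0.0841 + 0.0009 = 0.2240
O = 0.2080 / √(0.4110 × 0.2240) = 0.2080 / 0.30342 = 0.6855
O = 0.6855 > 0.5 → Yes.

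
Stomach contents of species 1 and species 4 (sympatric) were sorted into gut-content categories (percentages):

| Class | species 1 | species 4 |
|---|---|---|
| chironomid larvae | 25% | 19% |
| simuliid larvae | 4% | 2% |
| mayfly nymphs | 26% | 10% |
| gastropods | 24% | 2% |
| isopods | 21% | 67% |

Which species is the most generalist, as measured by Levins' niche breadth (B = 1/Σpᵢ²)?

Convert percentages to proportions (divide by 100).
Σp_1ᵢ² = 0.25² + 0.04² + 0.26² + 0.24² + 0.21² = 0.0625 + 0.0016 + 0.0676 + 0.0576 + 0.0441 = 0.2334
B_1 = 1 / 0.2334 = 4.2845
Σp_4ᵢ² = 0.19² + 0.02² + 0.10² + 0.02² + 0.67² = 0.0361 + 0.0004 + 0.0100 + 0.0004 + 0.4489 = 0.4958
B_4 = 1 / 0.4958 = 2.0169
Highest B → broadest niche (most generalist): species 1 (B = 4.28).

species 1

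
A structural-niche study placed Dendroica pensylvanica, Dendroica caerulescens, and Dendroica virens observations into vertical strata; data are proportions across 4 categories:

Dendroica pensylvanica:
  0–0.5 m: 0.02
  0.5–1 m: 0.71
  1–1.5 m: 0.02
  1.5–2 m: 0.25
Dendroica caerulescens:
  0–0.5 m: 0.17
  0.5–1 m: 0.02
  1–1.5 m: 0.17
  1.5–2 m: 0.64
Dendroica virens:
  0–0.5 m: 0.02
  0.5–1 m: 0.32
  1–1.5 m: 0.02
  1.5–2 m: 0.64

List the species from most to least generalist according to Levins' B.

Dendroica caerulescens > Dendroica virens > Dendroica pensylvanica

Σp_pensᵢ² = 0.02² + 0.71² + 0.02² + 0.25² = 0.0004 + 0.5041 + 0.0004 + 0.0625 = 0.5674
B_pens = 1 / 0.5674 = 1.7624
Σp_caerᵢ² = 0.17² + 0.02² + 0.17² + 0.64² = 0.0289 + 0.0004 + 0.0289 + 0.4096 = 0.4678
B_caer = 1 / 0.4678 = 2.1377
Σp_vireᵢ² = 0.02² + 0.32² + 0.02² + 0.64² = 0.0004 + 0.1024 + 0.0004 + 0.4096 = 0.5128
B_vire = 1 / 0.5128 = 1.9501
Ranking by B (broadest → narrowest): Dendroica caerulescens (2.14) > Dendroica virens (1.95) > Dendroica pensylvanica (1.76)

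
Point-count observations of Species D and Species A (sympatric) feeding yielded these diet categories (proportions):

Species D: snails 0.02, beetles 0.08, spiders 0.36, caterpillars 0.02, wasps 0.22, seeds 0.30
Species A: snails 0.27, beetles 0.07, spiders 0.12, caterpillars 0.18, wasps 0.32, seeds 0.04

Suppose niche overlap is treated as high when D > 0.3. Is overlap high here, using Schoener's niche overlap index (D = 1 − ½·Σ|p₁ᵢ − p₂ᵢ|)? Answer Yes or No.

Yes

Σ|p₁ᵢ − p₂ᵢ| = 0.25 + 0.01 + 0.24 + 0.16 + 0.10 + 0.26 = 1.02
D = 1 − ½ × 1.02 = 1 − 0.510 = 0.4900
D = 0.4900 > 0.3 → Yes.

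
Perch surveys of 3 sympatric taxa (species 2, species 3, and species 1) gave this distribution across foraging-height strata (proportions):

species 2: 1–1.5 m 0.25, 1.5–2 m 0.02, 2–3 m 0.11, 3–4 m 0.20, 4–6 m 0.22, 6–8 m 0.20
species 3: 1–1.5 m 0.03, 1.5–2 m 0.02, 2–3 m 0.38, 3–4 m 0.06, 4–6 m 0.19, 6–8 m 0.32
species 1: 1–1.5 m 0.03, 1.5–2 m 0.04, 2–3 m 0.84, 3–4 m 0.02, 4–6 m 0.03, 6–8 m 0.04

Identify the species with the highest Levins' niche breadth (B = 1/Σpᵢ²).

species 2

Σp_2ᵢ² = 0.25² + 0.02² + 0.11² + 0.20² + 0.22² + 0.20² = 0.0625 + 0.0004 + 0.0121 + 0.0400 + 0.0484 + 0.0400 = 0.2034
B_2 = 1 / 0.2034 = 4.9164
Σp_3ᵢ² = 0.03² + 0.02² + 0.38² + 0.06² + 0.19² + 0.32² = 0.0009 + 0.0004 + 0.1444 + 0.0036 + 0.0361 + 0.1024 = 0.2878
B_3 = 1 / 0.2878 = 3.4746
Σp_1ᵢ² = 0.03² + 0.04² + 0.84² + 0.02² + 0.03² + 0.04² = 0.0009 + 0.0016 + 0.7056 + 0.0004 + 0.0009 + 0.0016 = 0.7110
B_1 = 1 / 0.7110 = 1.4065
Highest B → broadest niche (most generalist): species 2 (B = 4.92).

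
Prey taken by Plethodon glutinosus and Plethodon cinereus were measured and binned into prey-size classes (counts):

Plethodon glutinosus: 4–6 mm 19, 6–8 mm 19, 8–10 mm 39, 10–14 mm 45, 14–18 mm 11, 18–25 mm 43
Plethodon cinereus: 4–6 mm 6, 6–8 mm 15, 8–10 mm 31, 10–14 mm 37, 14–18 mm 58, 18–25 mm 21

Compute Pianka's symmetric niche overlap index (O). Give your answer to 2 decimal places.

Proportions for Plethodon glutinosus (n=176): 19/176=0.1080, 19/176=0.1080, 39/176=0.2216, 45/176=0.2557, 11/176=0.0625, 43/176=0.2443
Proportions for Plethodon cinereus (n=168): 6/168=0.0357, 15/168=0.0893, 31/168=0.1845, 37/168=0.2202, 58/168=0.3452, 21/168=0.1250
Σ p₁ᵢp₂ᵢ = 0.003856 + 0.009644 + 0.040885 + 0.056305 + 0.021575 + 0.030538 = 0.162803
Σp_1ᵢ² = 0.1080² + 0.1080² + 0.2216² + 0.2557² + 0.0625² + 0.2443² = 0.011664 + 0.011664 + 0.049107 + 0.065382 + 0.003906 + 0.059682 = 0.201405
Σp_2ᵢ² = 0.0357² + 0.0893² + 0.1845² + 0.2202² + 0.3452² + 0.1250² = 0.001274 + 0.007974 + 0.034040 + 0.048488 + 0.119163 + 0.015625 = 0.226564
O = 0.162803 / √(0.201405 × 0.226564) = 0.162803 / 0.2136144 = 0.7621

0.76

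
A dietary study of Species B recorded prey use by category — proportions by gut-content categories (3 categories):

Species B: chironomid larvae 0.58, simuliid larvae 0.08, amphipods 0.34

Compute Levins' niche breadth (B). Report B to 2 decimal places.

2.18

Σpᵢ² = 0.58² + 0.08² + 0.34² = 0.3364 + 0.0064 + 0.1156 = 0.4584
B = 1 / 0.4584 = 2.1815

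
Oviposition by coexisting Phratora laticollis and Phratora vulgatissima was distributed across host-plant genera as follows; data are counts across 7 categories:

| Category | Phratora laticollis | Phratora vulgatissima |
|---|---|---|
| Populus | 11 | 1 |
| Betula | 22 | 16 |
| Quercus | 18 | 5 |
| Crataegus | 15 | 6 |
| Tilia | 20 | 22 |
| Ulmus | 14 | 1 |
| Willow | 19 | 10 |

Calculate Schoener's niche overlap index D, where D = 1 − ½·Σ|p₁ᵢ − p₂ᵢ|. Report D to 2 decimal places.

Proportions for Phratora laticollis (n=119): 11/119=0.0924, 22/119=0.1849, 18/119=0.1513, 15/119=0.1261, 20/119=0.1681, 14/119=0.1176, 19/119=0.1597
Proportions for Phratora vulgatissima (n=61): 1/61=0.0164, 16/61=0.2623, 5/61=0.0820, 6/61=0.0984, 22/61=0.3607, 1/61=0.0164, 10/61=0.1639
Σ|p₁ᵢ − p₂ᵢ| = 0.0760 + 0.0774 + 0.0693 + 0.0277 + 0.1926 + 0.1012 + 0.0042 = 0.5484
D = 1 − ½ × 0.5484 = 1 − 0.27420 = 0.72580

0.73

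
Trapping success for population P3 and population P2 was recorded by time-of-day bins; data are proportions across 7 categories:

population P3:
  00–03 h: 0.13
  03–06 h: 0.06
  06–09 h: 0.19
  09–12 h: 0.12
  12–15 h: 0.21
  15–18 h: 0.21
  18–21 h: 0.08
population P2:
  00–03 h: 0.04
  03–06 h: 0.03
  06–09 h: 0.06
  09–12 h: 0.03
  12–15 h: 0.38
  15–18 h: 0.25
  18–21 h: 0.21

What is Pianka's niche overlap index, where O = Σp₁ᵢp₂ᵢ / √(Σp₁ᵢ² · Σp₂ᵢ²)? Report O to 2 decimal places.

0.83

Σ p₁ᵢp₂ᵢ = 0.0052 + 0.0018 + 0.0114 + 0.0036 + 0.0798 + 0.0525 + 0.0168 = 0.1711
Σp_1ᵢ² = 0.13² + 0.06² + 0.19² + 0.12² + 0.21² + 0.21² + 0.08² = 0.0169 + 0.0036 + 0.0361 + 0.0144 + 0.0441 + 0.0441 + 0.0064 = 0.1656
Σp_2ᵢ² = 0.04² + 0.03² + 0.06² + 0.03² + 0.38² + 0.25² + 0.21² = 0.0016 + 0.0009 + 0.0036 + 0.0009 + 0.1444 + 0.0625 + 0.0441 = 0.2580
O = 0.1711 / √(0.1656 × 0.2580) = 0.1711 / 0.20670 = 0.8278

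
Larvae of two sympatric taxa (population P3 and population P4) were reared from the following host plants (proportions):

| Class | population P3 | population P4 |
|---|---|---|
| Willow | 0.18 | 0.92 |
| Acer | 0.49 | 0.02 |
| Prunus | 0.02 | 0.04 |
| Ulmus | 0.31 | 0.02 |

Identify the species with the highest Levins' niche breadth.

Σp_P3ᵢ² = 0.18² + 0.49² + 0.02² + 0.31² = 0.0324 + 0.2401 + 0.0004 + 0.0961 = 0.3690
B_P3 = 1 / 0.3690 = 2.7100
Σp_P4ᵢ² = 0.92² + 0.02² + 0.04² + 0.02² = 0.8464 + 0.0004 + 0.0016 + 0.0004 = 0.8488
B_P4 = 1 / 0.8488 = 1.1781
Highest B → broadest niche (most generalist): population P3 (B = 2.71).

population P3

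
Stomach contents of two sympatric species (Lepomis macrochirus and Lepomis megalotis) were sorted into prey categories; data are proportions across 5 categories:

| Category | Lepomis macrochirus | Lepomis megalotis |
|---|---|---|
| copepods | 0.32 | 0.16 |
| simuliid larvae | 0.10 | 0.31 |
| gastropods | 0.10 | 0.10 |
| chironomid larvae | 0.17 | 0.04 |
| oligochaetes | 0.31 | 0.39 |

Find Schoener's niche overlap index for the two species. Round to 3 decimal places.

Σ|p₁ᵢ − p₂ᵢ| = 0.16 + 0.21 + 0.00 + 0.13 + 0.08 = 0.58
D = 1 − ½ × 0.58 = 1 − 0.290 = 0.71000

0.710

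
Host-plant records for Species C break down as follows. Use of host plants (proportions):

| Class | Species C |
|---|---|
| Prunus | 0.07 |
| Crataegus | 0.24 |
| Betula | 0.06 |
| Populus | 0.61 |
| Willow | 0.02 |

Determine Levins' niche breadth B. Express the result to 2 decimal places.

2.28

Σpᵢ² = 0.07² + 0.24² + 0.06² + 0.61² + 0.02² = 0.0049 + 0.0576 + 0.0036 + 0.3721 + 0.0004 = 0.4386
B = 1 / 0.4386 = 2.2800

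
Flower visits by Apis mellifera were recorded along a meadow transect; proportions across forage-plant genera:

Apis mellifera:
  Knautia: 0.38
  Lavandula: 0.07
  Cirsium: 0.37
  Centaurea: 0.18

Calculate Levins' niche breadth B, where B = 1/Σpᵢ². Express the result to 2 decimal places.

Σpᵢ² = 0.38² + 0.07² + 0.37² + 0.18² = 0.1444 + 0.0049 + 0.1369 + 0.0324 = 0.3186
B = 1 / 0.3186 = 3.1387

3.14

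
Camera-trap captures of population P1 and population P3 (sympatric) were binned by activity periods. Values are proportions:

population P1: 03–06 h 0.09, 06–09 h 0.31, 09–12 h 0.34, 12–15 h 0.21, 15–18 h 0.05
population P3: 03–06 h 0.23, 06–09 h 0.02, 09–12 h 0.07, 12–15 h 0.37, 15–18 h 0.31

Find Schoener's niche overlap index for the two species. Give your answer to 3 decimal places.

0.440

Σ|p₁ᵢ − p₂ᵢ| = 0.14 + 0.29 + 0.27 + 0.16 + 0.26 = 1.12
D = 1 − ½ × 1.12 = 1 − 0.560 = 0.44000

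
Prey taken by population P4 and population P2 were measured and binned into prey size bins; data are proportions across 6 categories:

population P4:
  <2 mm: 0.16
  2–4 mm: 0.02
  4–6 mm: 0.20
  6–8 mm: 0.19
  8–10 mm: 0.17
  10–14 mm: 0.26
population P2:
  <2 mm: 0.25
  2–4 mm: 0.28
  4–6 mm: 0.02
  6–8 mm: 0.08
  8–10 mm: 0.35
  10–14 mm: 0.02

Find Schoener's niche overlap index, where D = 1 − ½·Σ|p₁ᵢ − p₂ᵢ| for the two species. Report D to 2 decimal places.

0.47

Σ|p₁ᵢ − p₂ᵢ| = 0.09 + 0.26 + 0.18 + 0.11 + 0.18 + 0.24 = 1.06
D = 1 − ½ × 1.06 = 1 − 0.530 = 0.4700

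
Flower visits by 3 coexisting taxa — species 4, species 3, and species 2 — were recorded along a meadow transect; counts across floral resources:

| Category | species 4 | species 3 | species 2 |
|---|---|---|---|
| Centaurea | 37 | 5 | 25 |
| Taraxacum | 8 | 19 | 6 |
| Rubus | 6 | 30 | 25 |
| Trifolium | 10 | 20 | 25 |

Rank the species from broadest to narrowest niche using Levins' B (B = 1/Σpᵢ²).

species 2 > species 3 > species 4

Proportions for species 4 (n=61): 37/61=0.6066, 8/61=0.1311, 6/61=0.0984, 10/61=0.1639
Proportions for species 3 (n=74): 5/74=0.0676, 19/74=0.2568, 30/74=0.4054, 20/74=0.2703
Proportions for species 2 (n=81): 25/81=0.3086, 6/81=0.0741, 25/81=0.3086, 25/81=0.3086
Σp_4ᵢ² = 0.6066² + 0.1311² + 0.0984² + 0.1639² = 0.367964 + 0.017187 + 0.009683 + 0.026863 = 0.421697
B_4 = 1 / 0.421697 = 2.3714
Σp_3ᵢ² = 0.0676² + 0.2568² + 0.4054² + 0.2703² = 0.004570 + 0.065946 + 0.164349 + 0.073062 = 0.307927
B_3 = 1 / 0.307927 = 3.2475
Σp_2ᵢ² = 0.3086² + 0.0741² + 0.3086² + 0.3086² = 0.095234 + 0.005491 + 0.095234 + 0.095234 = 0.291193
B_2 = 1 / 0.291193 = 3.4341
Ranking by B (broadest → narrowest): species 2 (3.43) > species 3 (3.25) > species 4 (2.37)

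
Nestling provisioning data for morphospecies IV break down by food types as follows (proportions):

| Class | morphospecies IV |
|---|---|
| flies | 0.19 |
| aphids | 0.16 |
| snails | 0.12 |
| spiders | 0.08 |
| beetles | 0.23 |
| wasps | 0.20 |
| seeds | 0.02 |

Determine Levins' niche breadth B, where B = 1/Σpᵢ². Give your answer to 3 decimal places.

5.688

Σpᵢ² = 0.19² + 0.16² + 0.12² + 0.08² + 0.23² + 0.20² + 0.02² = 0.0361 + 0.0256 + 0.0144 + 0.0064 + 0.0529 + 0.0400 + 0.0004 = 0.1758
B = 1 / 0.1758 = 5.68828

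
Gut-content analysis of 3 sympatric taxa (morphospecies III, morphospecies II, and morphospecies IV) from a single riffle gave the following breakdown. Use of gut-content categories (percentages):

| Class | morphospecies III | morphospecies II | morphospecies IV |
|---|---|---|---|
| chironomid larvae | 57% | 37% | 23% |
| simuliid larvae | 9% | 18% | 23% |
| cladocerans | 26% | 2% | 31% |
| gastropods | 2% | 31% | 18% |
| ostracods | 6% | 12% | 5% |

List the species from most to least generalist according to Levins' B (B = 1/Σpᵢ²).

morphospecies IV > morphospecies II > morphospecies III

Convert percentages to proportions (divide by 100).
Σp_IIIᵢ² = 0.57² + 0.09² + 0.26² + 0.02² + 0.06² = 0.3249 + 0.0081 + 0.0676 + 0.0004 + 0.0036 = 0.4046
B_III = 1 / 0.4046 = 2.4716
Σp_IIᵢ² = 0.37² + 0.18² + 0.02² + 0.31² + 0.12² = 0.1369 + 0.0324 + 0.0004 + 0.0961 + 0.0144 = 0.2802
B_II = 1 / 0.2802 = 3.5689
Σp_IVᵢ² = 0.23² + 0.23² + 0.31² + 0.18² + 0.05² = 0.0529 + 0.0529 + 0.0961 + 0.0324 + 0.0025 = 0.2368
B_IV = 1 / 0.2368 = 4.2230
Ranking by B (broadest → narrowest): morphospecies IV (4.22) > morphospecies II (3.57) > morphospecies III (2.47)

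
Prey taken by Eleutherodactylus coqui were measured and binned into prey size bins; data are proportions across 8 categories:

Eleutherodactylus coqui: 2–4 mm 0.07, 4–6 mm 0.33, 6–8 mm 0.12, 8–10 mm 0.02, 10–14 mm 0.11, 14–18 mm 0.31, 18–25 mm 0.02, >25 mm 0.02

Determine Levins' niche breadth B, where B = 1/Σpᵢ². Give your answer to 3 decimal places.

4.209

Σpᵢ² = 0.07² + 0.33² + 0.12² + 0.02² + 0.11² + 0.31² + 0.02² + 0.02² = 0.0049 + 0.1089 + 0.0144 + 0.0004 + 0.0121 + 0.0961 + 0.0004 + 0.0004 = 0.2376
B = 1 / 0.2376 = 4.20875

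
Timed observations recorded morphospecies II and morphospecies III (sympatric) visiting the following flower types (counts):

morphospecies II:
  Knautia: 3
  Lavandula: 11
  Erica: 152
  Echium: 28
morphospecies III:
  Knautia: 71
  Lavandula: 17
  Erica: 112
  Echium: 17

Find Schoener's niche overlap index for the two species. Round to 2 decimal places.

0.67

Proportions for morphospecies II (n=194): 3/194=0.0155, 11/194=0.0567, 152/194=0.7835, 28/194=0.1443
Proportions for morphospecies III (n=217): 71/217=0.3272, 17/217=0.0783, 112/217=0.5161, 17/217=0.0783
Σ|p₁ᵢ − p₂ᵢ| = 0.3117 + 0.0216 + 0.2674 + 0.0660 = 0.6667
D = 1 − ½ × 0.6667 = 1 − 0.33335 = 0.66665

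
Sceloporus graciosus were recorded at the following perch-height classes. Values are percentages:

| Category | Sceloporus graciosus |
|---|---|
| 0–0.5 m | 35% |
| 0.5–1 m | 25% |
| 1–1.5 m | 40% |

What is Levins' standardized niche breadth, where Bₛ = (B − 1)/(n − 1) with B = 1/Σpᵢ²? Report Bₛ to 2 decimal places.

Convert percentages to proportions (divide by 100).
Σpᵢ² = 0.35² + 0.25² + 0.40² = 0.1225 + 0.0625 + 0.1600 = 0.3450
B = 1 / 0.3450 = 2.8986
Bₛ = (B − 1)/(n − 1) = (2.8986 − 1)/(3 − 1) = 1.8986/2 = 0.9493

0.95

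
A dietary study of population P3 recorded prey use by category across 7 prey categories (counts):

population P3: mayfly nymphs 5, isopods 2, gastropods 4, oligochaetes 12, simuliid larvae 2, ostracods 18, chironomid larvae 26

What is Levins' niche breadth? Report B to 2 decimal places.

3.99

Proportions for population P3 (n=69): 5/69=0.0725, 2/69=0.0290, 4/69=0.0580, 12/69=0.1739, 2/69=0.0290, 18/69=0.2609, 26/69=0.3768
Σpᵢ² = 0.0725² + 0.0290² + 0.0580² + 0.1739² + 0.0290² + 0.2609² + 0.3768² = 0.005256 + 0.000841 + 0.003364 + 0.030241 + 0.000841 + 0.068069 + 0.141978 = 0.250590
B = 1 / 0.250590 = 3.9906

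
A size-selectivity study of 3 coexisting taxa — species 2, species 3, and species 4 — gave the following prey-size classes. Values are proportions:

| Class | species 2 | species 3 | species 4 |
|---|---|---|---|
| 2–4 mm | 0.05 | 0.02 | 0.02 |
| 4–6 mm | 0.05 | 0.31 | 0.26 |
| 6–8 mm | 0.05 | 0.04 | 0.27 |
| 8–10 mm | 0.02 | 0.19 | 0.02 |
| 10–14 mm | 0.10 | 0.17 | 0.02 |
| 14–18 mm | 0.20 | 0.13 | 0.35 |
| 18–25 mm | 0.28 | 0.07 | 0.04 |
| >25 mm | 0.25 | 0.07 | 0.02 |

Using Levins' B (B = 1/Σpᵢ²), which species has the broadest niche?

species 3

Σp_2ᵢ² = 0.05² + 0.05² + 0.05² + 0.02² + 0.10² + 0.20² + 0.28² + 0.25² = 0.0025 + 0.0025 + 0.0025 + 0.0004 + 0.0100 + 0.0400 + 0.0784 + 0.0625 = 0.1988
B_2 = 1 / 0.1988 = 5.0302
Σp_3ᵢ² = 0.02² + 0.31² + 0.04² + 0.19² + 0.17² + 0.13² + 0.07² + 0.07² = 0.0004 + 0.0961 + 0.0016 + 0.0361 + 0.0289 + 0.0169 + 0.0049 + 0.0049 = 0.1898
B_3 = 1 / 0.1898 = 5.2687
Σp_4ᵢ² = 0.02² + 0.26² + 0.27² + 0.02² + 0.02² + 0.35² + 0.04² + 0.02² = 0.0004 + 0.0676 + 0.0729 + 0.0004 + 0.0004 + 0.1225 + 0.0016 + 0.0004 = 0.2662
B_4 = 1 / 0.2662 = 3.7566
Highest B → broadest niche (most generalist): species 3 (B = 5.27).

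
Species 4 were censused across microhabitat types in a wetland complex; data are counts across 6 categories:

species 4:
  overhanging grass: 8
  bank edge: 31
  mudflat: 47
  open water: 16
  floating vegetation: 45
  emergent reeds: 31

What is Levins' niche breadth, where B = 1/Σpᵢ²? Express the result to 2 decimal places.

4.89

Proportions for species 4 (n=178): 8/178=0.0449, 31/178=0.1742, 47/178=0.2640, 16/178=0.0899, 45/178=0.2528, 31/178=0.1742
Σpᵢ² = 0.0449² + 0.1742² + 0.2640² + 0.0899² + 0.2528² + 0.1742² = 0.002016 + 0.030346 + 0.069696 + 0.008082 + 0.063908 + 0.030346 = 0.204394
B = 1 / 0.204394 = 4.8925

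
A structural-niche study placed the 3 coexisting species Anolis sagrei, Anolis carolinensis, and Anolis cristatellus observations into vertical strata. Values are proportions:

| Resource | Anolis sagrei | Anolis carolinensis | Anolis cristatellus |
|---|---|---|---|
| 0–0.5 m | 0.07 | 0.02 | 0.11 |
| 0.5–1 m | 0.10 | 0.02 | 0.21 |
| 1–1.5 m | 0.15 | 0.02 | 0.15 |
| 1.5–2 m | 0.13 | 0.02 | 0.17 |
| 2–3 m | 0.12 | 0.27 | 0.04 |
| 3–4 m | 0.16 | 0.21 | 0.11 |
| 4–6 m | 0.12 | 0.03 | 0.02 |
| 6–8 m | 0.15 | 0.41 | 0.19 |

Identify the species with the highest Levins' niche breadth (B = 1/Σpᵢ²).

Anolis sagrei

Σp_sagrᵢ² = 0.07² + 0.10² + 0.15² + 0.13² + 0.12² + 0.16² + 0.12² + 0.15² = 0.0049 + 0.0100 + 0.0225 + 0.0169 + 0.0144 + 0.0256 + 0.0144 + 0.0225 = 0.1312
B_sagr = 1 / 0.1312 = 7.6220
Σp_caroᵢ² = 0.02² + 0.02² + 0.02² + 0.02² + 0.27² + 0.21² + 0.03² + 0.41² = 0.0004 + 0.0004 + 0.0004 + 0.0004 + 0.0729 + 0.0441 + 0.0009 + 0.1681 = 0.2876
B_caro = 1 / 0.2876 = 3.4771
Σp_crisᵢ² = 0.11² + 0.21² + 0.15² + 0.17² + 0.04² + 0.11² + 0.02² + 0.19² = 0.0121 + 0.0441 + 0.0225 + 0.0289 + 0.0016 + 0.0121 + 0.0004 + 0.0361 = 0.1578
B_cris = 1 / 0.1578 = 6.3371
Highest B → broadest niche (most generalist): Anolis sagrei (B = 7.62).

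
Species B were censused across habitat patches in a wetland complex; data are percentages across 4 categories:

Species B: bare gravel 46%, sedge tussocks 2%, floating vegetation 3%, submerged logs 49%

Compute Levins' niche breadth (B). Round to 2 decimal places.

Convert percentages to proportions (divide by 100).
Σpᵢ² = 0.46² + 0.02² + 0.03² + 0.49² = 0.2116 + 0.0004 + 0.0009 + 0.2401 = 0.4530
B = 1 / 0.4530 = 2.2075

2.21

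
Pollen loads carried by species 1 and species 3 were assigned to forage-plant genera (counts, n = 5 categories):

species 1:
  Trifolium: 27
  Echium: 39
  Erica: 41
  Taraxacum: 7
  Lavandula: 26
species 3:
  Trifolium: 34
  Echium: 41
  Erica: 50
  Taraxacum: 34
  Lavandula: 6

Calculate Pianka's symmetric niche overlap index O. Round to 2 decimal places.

0.90

Proportions for species 1 (n=140): 27/140=0.1929, 39/140=0.2786, 41/140=0.2929, 7/140=0.0500, 26/140=0.1857
Proportions for species 3 (n=165): 34/165=0.2061, 41/165=0.2485, 50/165=0.3030, 34/165=0.2061, 6/165=0.0364
Σ p₁ᵢp₂ᵢ = 0.039757 + 0.069232 + 0.088749 + 0.010305 + 0.006759 = 0.214802
Σp_1ᵢ² = 0.1929² + 0.2786² + 0.2929² + 0.0500² + 0.1857² = 0.037210 + 0.077618 + 0.085790 + 0.002500 + 0.034484 = 0.237602
Σp_2ᵢ² = 0.2061² + 0.2485² + 0.3030² + 0.2061² + 0.0364² = 0.042477 + 0.061752 + 0.091809 + 0.042477 + 0.001325 = 0.239840
O = 0.214802 / √(0.237602 × 0.239840) = 0.214802 / 0.2387184 = 0.8998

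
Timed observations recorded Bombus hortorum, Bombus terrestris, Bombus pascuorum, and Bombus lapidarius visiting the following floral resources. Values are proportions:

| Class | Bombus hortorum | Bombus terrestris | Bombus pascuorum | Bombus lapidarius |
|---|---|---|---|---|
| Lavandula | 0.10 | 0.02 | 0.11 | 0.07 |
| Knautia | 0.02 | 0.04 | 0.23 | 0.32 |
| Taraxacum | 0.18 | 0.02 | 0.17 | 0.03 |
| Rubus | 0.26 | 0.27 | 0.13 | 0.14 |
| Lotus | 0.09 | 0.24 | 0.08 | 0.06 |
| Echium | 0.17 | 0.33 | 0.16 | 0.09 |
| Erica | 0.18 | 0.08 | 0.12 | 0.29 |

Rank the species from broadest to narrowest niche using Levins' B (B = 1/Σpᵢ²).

Bombus pascuorum > Bombus hortorum > Bombus lapidarius > Bombus terrestris

Σp_hortᵢ² = 0.10² + 0.02² + 0.18² + 0.26² + 0.09² + 0.17² + 0.18² = 0.0100 + 0.0004 + 0.0324 + 0.0676 + 0.0081 + 0.0289 + 0.0324 = 0.1798
B_hort = 1 / 0.1798 = 5.5617
Σp_terrᵢ² = 0.02² + 0.04² + 0.02² + 0.27² + 0.24² + 0.33² + 0.08² = 0.0004 + 0.0016 + 0.0004 + 0.0729 + 0.0576 + 0.1089 + 0.0064 = 0.2482
B_terr = 1 / 0.2482 = 4.0290
Σp_pascᵢ² = 0.11² + 0.23² + 0.17² + 0.13² + 0.08² + 0.16² + 0.12² = 0.0121 + 0.0529 + 0.0289 + 0.0169 + 0.0064 + 0.0256 + 0.0144 = 0.1572
B_pasc = 1 / 0.1572 = 6.3613
Σp_lapiᵢ² = 0.07² + 0.32² + 0.03² + 0.14² + 0.06² + 0.09² + 0.29² = 0.0049 + 0.1024 + 0.0009 + 0.0196 + 0.0036 + 0.0081 + 0.0841 = 0.2236
B_lapi = 1 / 0.2236 = 4.4723
Ranking by B (broadest → narrowest): Bombus pascuorum (6.36) > Bombus hortorum (5.56) > Bombus lapidarius (4.47) > Bombus terrestris (4.03)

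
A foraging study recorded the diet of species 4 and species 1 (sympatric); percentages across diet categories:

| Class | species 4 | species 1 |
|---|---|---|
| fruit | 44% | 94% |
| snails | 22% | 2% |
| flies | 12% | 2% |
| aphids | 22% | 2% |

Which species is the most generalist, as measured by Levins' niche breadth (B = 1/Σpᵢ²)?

species 4

Convert percentages to proportions (divide by 100).
Σp_4ᵢ² = 0.44² + 0.22² + 0.12² + 0.22² = 0.1936 + 0.0484 + 0.0144 + 0.0484 = 0.3048
B_4 = 1 / 0.3048 = 3.2808
Σp_1ᵢ² = 0.94² + 0.02² + 0.02² + 0.02² = 0.8836 + 0.0004 + 0.0004 + 0.0004 = 0.8848
B_1 = 1 / 0.8848 = 1.1302
Highest B → broadest niche (most generalist): species 4 (B = 3.28).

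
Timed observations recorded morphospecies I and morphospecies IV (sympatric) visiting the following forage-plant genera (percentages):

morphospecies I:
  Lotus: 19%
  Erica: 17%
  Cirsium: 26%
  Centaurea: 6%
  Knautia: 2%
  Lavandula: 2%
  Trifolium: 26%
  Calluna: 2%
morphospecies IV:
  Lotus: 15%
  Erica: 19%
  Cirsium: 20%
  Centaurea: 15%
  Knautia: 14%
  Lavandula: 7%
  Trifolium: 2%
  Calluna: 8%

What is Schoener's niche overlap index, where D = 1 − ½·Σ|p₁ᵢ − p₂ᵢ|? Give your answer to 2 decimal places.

Convert percentages to proportions (divide by 100).
Σ|p₁ᵢ − p₂ᵢ| = 0.04 + 0.02 + 0.06 + 0.09 + 0.12 + 0.05 + 0.24 + 0.06 = 0.68
D = 1 − ½ × 0.68 = 1 − 0.340 = 0.6600

0.66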